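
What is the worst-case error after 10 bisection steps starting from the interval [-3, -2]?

Bisection error bound: |error| ≤ (b-a)/2^n
|error| ≤ (-2 - (-3))/2^10 = 1/2^10
|error| ≤ 0.0009765625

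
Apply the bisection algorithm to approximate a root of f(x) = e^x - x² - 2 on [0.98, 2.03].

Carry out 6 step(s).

f(x) = e^x - x² - 2
Initial interval: [0.98, 2.03]

Iteration 1:
  c_1 = (0.980000 + 2.030000)/2 = 1.505000
  f(c_1) = f(1.505000) = 0.239129
  f(a) × f(c) < 0, new interval: [0.980000, 1.505000]
Iteration 2:
  c_2 = (0.980000 + 1.505000)/2 = 1.242500
  f(c_2) = f(1.242500) = -0.079543
  f(a) × f(c) ≥ 0, new interval: [1.242500, 1.505000]
Iteration 3:
  c_3 = (1.242500 + 1.505000)/2 = 1.373750
  f(c_3) = f(1.373750) = 0.062947
  f(a) × f(c) < 0, new interval: [1.242500, 1.373750]
Iteration 4:
  c_4 = (1.242500 + 1.373750)/2 = 1.308125
  f(c_4) = f(1.308125) = -0.011960
  f(a) × f(c) ≥ 0, new interval: [1.308125, 1.373750]
Iteration 5:
  c_5 = (1.308125 + 1.373750)/2 = 1.340937
  f(c_5) = f(1.340937) = 0.024512
  f(a) × f(c) < 0, new interval: [1.308125, 1.340937]
Iteration 6:
  c_6 = (1.308125 + 1.340937)/2 = 1.324531
  f(c_6) = f(1.324531) = 0.006039
  f(a) × f(c) < 0, new interval: [1.308125, 1.324531]

After 6 iteration(s), the approximation is c_6 = 1.324531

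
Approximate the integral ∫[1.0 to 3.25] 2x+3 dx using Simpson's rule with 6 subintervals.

f(x) = 2x+3
a = 1.0, b = 3.25, n = 6
h = (b - a)/n = 0.375000

Simpson's rule: (h/3)[f(x₀) + 4f(x₁) + 2f(x₂) + ... + f(xₙ)]

x_0 = 1.0000, f(x_0) = 5.000000, coefficient = 1
x_1 = 1.3750, f(x_1) = 5.750000, coefficient = 4
x_2 = 1.7500, f(x_2) = 6.500000, coefficient = 2
x_3 = 2.1250, f(x_3) = 7.250000, coefficient = 4
x_4 = 2.5000, f(x_4) = 8.000000, coefficient = 2
x_5 = 2.8750, f(x_5) = 8.750000, coefficient = 4
x_6 = 3.2500, f(x_6) = 9.500000, coefficient = 1

I ≈ (0.375000/3) × 130.500000 = 16.312500
Exact value: 16.312500
Error: 0.000000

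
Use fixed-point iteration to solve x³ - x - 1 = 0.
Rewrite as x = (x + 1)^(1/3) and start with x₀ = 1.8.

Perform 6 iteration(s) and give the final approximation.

Equation: x³ - x - 1 = 0
Fixed-point form: x = (x + 1)^(1/3)
x₀ = 1.8

x_1 = g(1.800000) = 1.409460
x_2 = g(1.409460) = 1.340623
x_3 = g(1.340623) = 1.327732
x_4 = g(1.327732) = 1.325290
x_5 = g(1.325290) = 1.324827
x_6 = g(1.324827) = 1.324739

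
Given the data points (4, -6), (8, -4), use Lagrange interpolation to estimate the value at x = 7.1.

Lagrange interpolation formula:
P(x) = Σ yᵢ × Lᵢ(x)
where Lᵢ(x) = Π_{j≠i} (x - xⱼ)/(xᵢ - xⱼ)

L_0(7.1) = (7.1 - 8)/(4 - 8) = 0.225000
L_1(7.1) = (7.1 - 4)/(8 - 4) = 0.775000

P(7.1) = (-6)×L_0(7.1) + (-4)×L_1(7.1)
P(7.1) = -4.450000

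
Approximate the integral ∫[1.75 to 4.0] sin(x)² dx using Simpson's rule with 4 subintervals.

f(x) = sin(x)²
a = 1.75, b = 4.0, n = 4
h = (b - a)/n = 0.562500

Simpson's rule: (h/3)[f(x₀) + 4f(x₁) + 2f(x₂) + ... + f(xₙ)]

x_0 = 1.7500, f(x_0) = 0.968228, coefficient = 1
x_1 = 2.3125, f(x_1) = 0.543639, coefficient = 4
x_2 = 2.8750, f(x_2) = 0.069404, coefficient = 2
x_3 = 3.4375, f(x_3) = 0.085035, coefficient = 4
x_4 = 4.0000, f(x_4) = 0.572750, coefficient = 1

I ≈ (0.562500/3) × 4.194482 = 0.786465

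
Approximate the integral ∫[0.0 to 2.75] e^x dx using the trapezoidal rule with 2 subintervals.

f(x) = e^x
a = 0.0, b = 2.75, n = 2
h = (b - a)/n = 1.375000

Trapezoidal rule: (h/2)[f(x₀) + 2f(x₁) + 2f(x₂) + ... + f(xₙ)]

x_0 = 0.0000, f(x_0) = 1.000000, coefficient = 1
x_1 = 1.3750, f(x_1) = 3.955077, coefficient = 2
x_2 = 2.7500, f(x_2) = 15.642632, coefficient = 1

I ≈ (1.375000/2) × 24.552785 = 16.880040
Exact value: 14.642632
Error: 2.237408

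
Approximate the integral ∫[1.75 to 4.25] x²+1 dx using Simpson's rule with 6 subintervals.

f(x) = x²+1
a = 1.75, b = 4.25, n = 6
h = (b - a)/n = 0.416667

Simpson's rule: (h/3)[f(x₀) + 4f(x₁) + 2f(x₂) + ... + f(xₙ)]

x_0 = 1.7500, f(x_0) = 4.062500, coefficient = 1
x_1 = 2.1667, f(x_1) = 5.694444, coefficient = 4
x_2 = 2.5833, f(x_2) = 7.673611, coefficient = 2
x_3 = 3.0000, f(x_3) = 10.000000, coefficient = 4
x_4 = 3.4167, f(x_4) = 12.673611, coefficient = 2
x_5 = 3.8333, f(x_5) = 15.694444, coefficient = 4
x_6 = 4.2500, f(x_6) = 19.062500, coefficient = 1

I ≈ (0.416667/3) × 189.375000 = 26.302083
Exact value: 26.302083
Error: 0.000000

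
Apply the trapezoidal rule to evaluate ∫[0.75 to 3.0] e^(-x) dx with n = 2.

f(x) = e^(-x)
a = 0.75, b = 3.0, n = 2
h = (b - a)/n = 1.125000

Trapezoidal rule: (h/2)[f(x₀) + 2f(x₁) + 2f(x₂) + ... + f(xₙ)]

x_0 = 0.7500, f(x_0) = 0.472367, coefficient = 1
x_1 = 1.8750, f(x_1) = 0.153355, coefficient = 2
x_2 = 3.0000, f(x_2) = 0.049787, coefficient = 1

I ≈ (1.125000/2) × 0.828864 = 0.466236
Exact value: 0.422579
Error: 0.043656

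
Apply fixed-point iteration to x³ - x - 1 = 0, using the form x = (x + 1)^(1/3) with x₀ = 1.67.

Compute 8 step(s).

Equation: x³ - x - 1 = 0
Fixed-point form: x = (x + 1)^(1/3)
x₀ = 1.67

x_1 = g(1.670000) = 1.387300
x_2 = g(1.387300) = 1.336500
x_3 = g(1.336500) = 1.326952
x_4 = g(1.326952) = 1.325142
x_5 = g(1.325142) = 1.324799
x_6 = g(1.324799) = 1.324733
x_7 = g(1.324733) = 1.324721
x_8 = g(1.324721) = 1.324719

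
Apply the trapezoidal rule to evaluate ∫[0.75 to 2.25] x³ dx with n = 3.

f(x) = x³
a = 0.75, b = 2.25, n = 3
h = (b - a)/n = 0.500000

Trapezoidal rule: (h/2)[f(x₀) + 2f(x₁) + 2f(x₂) + ... + f(xₙ)]

x_0 = 0.7500, f(x_0) = 0.421875, coefficient = 1
x_1 = 1.2500, f(x_1) = 1.953125, coefficient = 2
x_2 = 1.7500, f(x_2) = 5.359375, coefficient = 2
x_3 = 2.2500, f(x_3) = 11.390625, coefficient = 1

I ≈ (0.500000/2) × 26.437500 = 6.609375
Exact value: 6.328125
Error: 0.281250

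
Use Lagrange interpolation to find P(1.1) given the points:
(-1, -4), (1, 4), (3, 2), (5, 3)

Lagrange interpolation formula:
P(x) = Σ yᵢ × Lᵢ(x)
where Lᵢ(x) = Π_{j≠i} (x - xⱼ)/(xᵢ - xⱼ)

L_0(1.1) = (1.1 - 1)/(-1 - 1) × (1.1 - 3)/(-1 - 3) × (1.1 - 5)/(-1 - 5) = -0.015438
L_1(1.1) = (1.1 - (-1))/(1 - (-1)) × (1.1 - 3)/(1 - 3) × (1.1 - 5)/(1 - 5) = 0.972562
L_2(1.1) = (1.1 - (-1))/(3 - (-1)) × (1.1 - 1)/(3 - 1) × (1.1 - 5)/(3 - 5) = 0.051188
L_3(1.1) = (1.1 - (-1))/(5 - (-1)) × (1.1 - 1)/(5 - 1) × (1.1 - 3)/(5 - 3) = -0.008313

P(1.1) = (-4)×L_0(1.1) + 4×L_1(1.1) + 2×L_2(1.1) + 3×L_3(1.1)
P(1.1) = 4.029437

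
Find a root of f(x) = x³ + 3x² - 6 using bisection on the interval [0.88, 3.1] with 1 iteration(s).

f(x) = x³ + 3x² - 6
Initial interval: [0.88, 3.1]

Iteration 1:
  c_1 = (0.880000 + 3.100000)/2 = 1.990000
  f(c_1) = f(1.990000) = 13.760899
  f(a) × f(c) < 0, new interval: [0.880000, 1.990000]

After 1 iteration(s), the approximation is c_1 = 1.990000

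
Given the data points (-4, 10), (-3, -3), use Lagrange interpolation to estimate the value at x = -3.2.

Lagrange interpolation formula:
P(x) = Σ yᵢ × Lᵢ(x)
where Lᵢ(x) = Π_{j≠i} (x - xⱼ)/(xᵢ - xⱼ)

L_0(-3.2) = (-3.2 - (-3))/(-4 - (-3)) = 0.200000
L_1(-3.2) = (-3.2 - (-4))/(-3 - (-4)) = 0.800000

P(-3.2) = 10×L_0(-3.2) + (-3)×L_1(-3.2)
P(-3.2) = -0.400000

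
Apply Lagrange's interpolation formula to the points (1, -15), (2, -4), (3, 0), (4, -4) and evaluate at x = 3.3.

Lagrange interpolation formula:
P(x) = Σ yᵢ × Lᵢ(x)
where Lᵢ(x) = Π_{j≠i} (x - xⱼ)/(xᵢ - xⱼ)

L_0(3.3) = (3.3 - 2)/(1 - 2) × (3.3 - 3)/(1 - 3) × (3.3 - 4)/(1 - 4) = 0.045500
L_1(3.3) = (3.3 - 1)/(2 - 1) × (3.3 - 3)/(2 - 3) × (3.3 - 4)/(2 - 4) = -0.241500
L_2(3.3) = (3.3 - 1)/(3 - 1) × (3.3 - 2)/(3 - 2) × (3.3 - 4)/(3 - 4) = 1.046500
L_3(3.3) = (3.3 - 1)/(4 - 1) × (3.3 - 2)/(4 - 2) × (3.3 - 3)/(4 - 3) = 0.149500

P(3.3) = (-15)×L_0(3.3) + (-4)×L_1(3.3) + 0×L_2(3.3) + (-4)×L_3(3.3)
P(3.3) = -0.314500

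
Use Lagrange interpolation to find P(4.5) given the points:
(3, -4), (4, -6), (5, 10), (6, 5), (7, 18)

Lagrange interpolation formula:
P(x) = Σ yᵢ × Lᵢ(x)
where Lᵢ(x) = Π_{j≠i} (x - xⱼ)/(xᵢ - xⱼ)

L_0(4.5) = (4.5 - 4)/(3 - 4) × (4.5 - 5)/(3 - 5) × (4.5 - 6)/(3 - 6) × (4.5 - 7)/(3 - 7) = -0.039062
L_1(4.5) = (4.5 - 3)/(4 - 3) × (4.5 - 5)/(4 - 5) × (4.5 - 6)/(4 - 6) × (4.5 - 7)/(4 - 7) = 0.468750
L_2(4.5) = (4.5 - 3)/(5 - 3) × (4.5 - 4)/(5 - 4) × (4.5 - 6)/(5 - 6) × (4.5 - 7)/(5 - 7) = 0.703125
L_3(4.5) = (4.5 - 3)/(6 - 3) × (4.5 - 4)/(6 - 4) × (4.5 - 5)/(6 - 5) × (4.5 - 7)/(6 - 7) = -0.156250
L_4(4.5) = (4.5 - 3)/(7 - 3) × (4.5 - 4)/(7 - 4) × (4.5 - 5)/(7 - 5) × (4.5 - 6)/(7 - 6) = 0.023438

P(4.5) = (-4)×L_0(4.5) + (-6)×L_1(4.5) + 10×L_2(4.5) + 5×L_3(4.5) + 18×L_4(4.5)
P(4.5) = 4.015625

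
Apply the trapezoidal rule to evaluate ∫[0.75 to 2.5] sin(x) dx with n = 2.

f(x) = sin(x)
a = 0.75, b = 2.5, n = 2
h = (b - a)/n = 0.875000

Trapezoidal rule: (h/2)[f(x₀) + 2f(x₁) + 2f(x₂) + ... + f(xₙ)]

x_0 = 0.7500, f(x_0) = 0.681639, coefficient = 1
x_1 = 1.6250, f(x_1) = 0.998531, coefficient = 2
x_2 = 2.5000, f(x_2) = 0.598472, coefficient = 1

I ≈ (0.875000/2) × 3.277174 = 1.433763
Exact value: 1.532832
Error: 0.099069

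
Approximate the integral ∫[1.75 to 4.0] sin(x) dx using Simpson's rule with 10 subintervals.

f(x) = sin(x)
a = 1.75, b = 4.0, n = 10
h = (b - a)/n = 0.225000

Simpson's rule: (h/3)[f(x₀) + 4f(x₁) + 2f(x₂) + ... + f(xₙ)]

x_0 = 1.7500, f(x_0) = 0.983986, coefficient = 1
x_1 = 1.9750, f(x_1) = 0.919416, coefficient = 4
x_2 = 2.2000, f(x_2) = 0.808496, coefficient = 2
x_3 = 2.4250, f(x_3) = 0.656819, coefficient = 4
x_4 = 2.6500, f(x_4) = 0.472031, coefficient = 2
x_5 = 2.8750, f(x_5) = 0.263446, coefficient = 4
x_6 = 3.1000, f(x_6) = 0.041581, coefficient = 2
x_7 = 3.3250, f(x_7) = -0.182381, coefficient = 4
x_8 = 3.5500, f(x_8) = -0.397148, coefficient = 2
x_9 = 3.7750, f(x_9) = -0.591895, coefficient = 4
x_10 = 4.0000, f(x_10) = -0.756802, coefficient = 1

I ≈ (0.225000/3) × 6.338725 = 0.475404
Exact value: 0.475398
Error: 0.000007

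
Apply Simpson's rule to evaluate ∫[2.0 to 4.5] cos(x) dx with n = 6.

f(x) = cos(x)
a = 2.0, b = 4.5, n = 6
h = (b - a)/n = 0.416667

Simpson's rule: (h/3)[f(x₀) + 4f(x₁) + 2f(x₂) + ... + f(xₙ)]

x_0 = 2.0000, f(x_0) = -0.416147, coefficient = 1
x_1 = 2.4167, f(x_1) = -0.748549, coefficient = 4
x_2 = 2.8333, f(x_2) = -0.952863, coefficient = 2
x_3 = 3.2500, f(x_3) = -0.994130, coefficient = 4
x_4 = 3.6667, f(x_4) = -0.865287, coefficient = 2
x_5 = 4.0833, f(x_5) = -0.588381, coefficient = 4
x_6 = 4.5000, f(x_6) = -0.210796, coefficient = 1

I ≈ (0.416667/3) × -13.587481 = -1.887150
Exact value: -1.886828
Error: 0.000323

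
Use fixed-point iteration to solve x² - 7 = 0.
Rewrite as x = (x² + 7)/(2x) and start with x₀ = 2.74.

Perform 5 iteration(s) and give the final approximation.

Equation: x² - 7 = 0
Fixed-point form: x = (x² + 7)/(2x)
x₀ = 2.74

x_1 = g(2.740000) = 2.647372
x_2 = g(2.647372) = 2.645752
x_3 = g(2.645752) = 2.645751
x_4 = g(2.645751) = 2.645751
x_5 = g(2.645751) = 2.645751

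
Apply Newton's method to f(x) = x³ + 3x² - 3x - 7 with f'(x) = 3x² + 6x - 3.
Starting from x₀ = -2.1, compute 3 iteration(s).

f(x) = x³ + 3x² - 3x - 7
f'(x) = 3x² + 6x - 3
x₀ = -2.1

Newton-Raphson formula: x_{n+1} = x_n - f(x_n)/f'(x_n)

Iteration 1:
  f(-2.100000) = 3.269000
  f'(-2.100000) = -2.370000
  x_1 = -2.100000 - 3.269000/(-2.370000) = -0.720675
Iteration 2:
  f(-0.720675) = -3.654156
  f'(-0.720675) = -5.765933
  x_2 = -0.720675 - (-3.654156)/(-5.765933) = -1.354424
Iteration 3:
  f(-1.354424) = 0.082025
  f'(-1.354424) = -5.623150
  x_3 = -1.354424 - 0.082025/(-5.623150) = -1.339837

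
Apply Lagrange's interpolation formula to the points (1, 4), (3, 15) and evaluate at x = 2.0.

Lagrange interpolation formula:
P(x) = Σ yᵢ × Lᵢ(x)
where Lᵢ(x) = Π_{j≠i} (x - xⱼ)/(xᵢ - xⱼ)

L_0(2.0) = (2.0 - 3)/(1 - 3) = 0.500000
L_1(2.0) = (2.0 - 1)/(3 - 1) = 0.500000

P(2.0) = 4×L_0(2.0) + 15×L_1(2.0)
P(2.0) = 9.500000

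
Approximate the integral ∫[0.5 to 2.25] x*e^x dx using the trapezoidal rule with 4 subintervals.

f(x) = x*e^x
a = 0.5, b = 2.25, n = 4
h = (b - a)/n = 0.437500

Trapezoidal rule: (h/2)[f(x₀) + 2f(x₁) + 2f(x₂) + ... + f(xₙ)]

x_0 = 0.5000, f(x_0) = 0.824361, coefficient = 1
x_1 = 0.9375, f(x_1) = 2.393990, coefficient = 2
x_2 = 1.3750, f(x_2) = 5.438230, coefficient = 2
x_3 = 1.8125, f(x_3) = 11.102909, coefficient = 2
x_4 = 2.2500, f(x_4) = 21.347406, coefficient = 1

I ≈ (0.437500/2) × 60.042025 = 13.134193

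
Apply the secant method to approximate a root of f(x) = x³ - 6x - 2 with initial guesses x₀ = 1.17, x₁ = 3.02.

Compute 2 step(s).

f(x) = x³ - 6x - 2
x₀ = 1.17, x₁ = 3.02

Secant formula: x_{n+1} = x_n - f(x_n)(x_n - x_{n-1})/(f(x_n) - f(x_{n-1}))

Iteration 1:
  f(1.170000) = -7.418387
  f(3.020000) = 7.423608
  x_2 = 3.020000 - 7.423608×(3.020000 - 1.170000)/(7.423608 - (-7.418387))
       = 2.094675
Iteration 2:
  f(3.020000) = 7.423608
  f(2.094675) = -5.377324
  x_3 = 2.094675 - (-5.377324)×(2.094675 - 3.020000)/(-5.377324 - 7.423608)
       = 2.483379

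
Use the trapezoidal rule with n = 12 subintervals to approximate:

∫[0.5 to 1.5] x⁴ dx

f(x) = x⁴
a = 0.5, b = 1.5, n = 12
h = (b - a)/n = 0.083333

Trapezoidal rule: (h/2)[f(x₀) + 2f(x₁) + 2f(x₂) + ... + f(xₙ)]

x_0 = 0.5000, f(x_0) = 0.062500, coefficient = 1
x_1 = 0.5833, f(x_1) = 0.115789, coefficient = 2
x_2 = 0.6667, f(x_2) = 0.197531, coefficient = 2
x_3 = 0.7500, f(x_3) = 0.316406, coefficient = 2
x_4 = 0.8333, f(x_4) = 0.482253, coefficient = 2
x_5 = 0.9167, f(x_5) = 0.706067, coefficient = 2
x_6 = 1.0000, f(x_6) = 1.000000, coefficient = 2
x_7 = 1.0833, f(x_7) = 1.377363, coefficient = 2
x_8 = 1.1667, f(x_8) = 1.852623, coefficient = 2
x_9 = 1.2500, f(x_9) = 2.441406, coefficient = 2
x_10 = 1.3333, f(x_10) = 3.160494, coefficient = 2
x_11 = 1.4167, f(x_11) = 4.027826, coefficient = 2
x_12 = 1.5000, f(x_12) = 5.062500, coefficient = 1

I ≈ (0.083333/2) × 36.480517 = 1.520022
Exact value: 1.512500
Error: 0.007522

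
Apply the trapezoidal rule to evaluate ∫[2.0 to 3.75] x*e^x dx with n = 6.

f(x) = x*e^x
a = 2.0, b = 3.75, n = 6
h = (b - a)/n = 0.291667

Trapezoidal rule: (h/2)[f(x₀) + 2f(x₁) + 2f(x₂) + ... + f(xₙ)]

x_0 = 2.0000, f(x_0) = 14.778112, coefficient = 1
x_1 = 2.2917, f(x_1) = 22.667814, coefficient = 2
x_2 = 2.5833, f(x_2) = 34.206439, coefficient = 2
x_3 = 2.8750, f(x_3) = 50.960594, coefficient = 2
x_4 = 3.1667, f(x_4) = 75.139484, coefficient = 2
x_5 = 3.4583, f(x_5) = 109.850474, coefficient = 2
x_6 = 3.7500, f(x_6) = 159.454058, coefficient = 1

I ≈ (0.291667/2) × 759.881779 = 110.816093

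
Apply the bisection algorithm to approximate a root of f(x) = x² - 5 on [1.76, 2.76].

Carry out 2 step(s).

f(x) = x² - 5
Initial interval: [1.76, 2.76]

Iteration 1:
  c_1 = (1.760000 + 2.760000)/2 = 2.260000
  f(c_1) = f(2.260000) = 0.107600
  f(a) × f(c) < 0, new interval: [1.760000, 2.260000]
Iteration 2:
  c_2 = (1.760000 + 2.260000)/2 = 2.010000
  f(c_2) = f(2.010000) = -0.959900
  f(a) × f(c) ≥ 0, new interval: [2.010000, 2.260000]

After 2 iteration(s), the approximation is c_2 = 2.010000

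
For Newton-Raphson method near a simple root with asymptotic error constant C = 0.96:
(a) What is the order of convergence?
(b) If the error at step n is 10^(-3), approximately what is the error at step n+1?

(a) Newton-Raphson has quadratic (order 2) convergence near simple roots.
    This means |e_{n+1}| ≈ C|e_n|².

(b) With |e_n| = 10^(-3) and C = 0.96:
    |e_{n+1}| ≈ 0.96 × (10^(-3))² = 0.96 × 10^(-6)

(a) 2 (quadratic); (b) |e_{n+1}| ≈ 9.600e-07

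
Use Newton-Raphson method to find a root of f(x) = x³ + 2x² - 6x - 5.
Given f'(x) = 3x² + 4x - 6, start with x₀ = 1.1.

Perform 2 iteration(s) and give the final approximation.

f(x) = x³ + 2x² - 6x - 5
f'(x) = 3x² + 4x - 6
x₀ = 1.1

Newton-Raphson formula: x_{n+1} = x_n - f(x_n)/f'(x_n)

Iteration 1:
  f(1.100000) = -7.849000
  f'(1.100000) = 2.030000
  x_1 = 1.100000 - (-7.849000)/2.030000 = 4.966502
Iteration 2:
  f(4.966502) = 137.037757
  f'(4.966502) = 87.864450
  x_2 = 4.966502 - 137.037757/87.864450 = 3.406853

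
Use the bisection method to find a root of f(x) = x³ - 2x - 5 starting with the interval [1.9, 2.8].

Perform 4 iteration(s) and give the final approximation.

f(x) = x³ - 2x - 5
Initial interval: [1.9, 2.8]

Iteration 1:
  c_1 = (1.900000 + 2.800000)/2 = 2.350000
  f(c_1) = f(2.350000) = 3.277875
  f(a) × f(c) < 0, new interval: [1.900000, 2.350000]
Iteration 2:
  c_2 = (1.900000 + 2.350000)/2 = 2.125000
  f(c_2) = f(2.125000) = 0.345703
  f(a) × f(c) < 0, new interval: [1.900000, 2.125000]
Iteration 3:
  c_3 = (1.900000 + 2.125000)/2 = 2.012500
  f(c_3) = f(2.012500) = -0.874061
  f(a) × f(c) ≥ 0, new interval: [2.012500, 2.125000]
Iteration 4:
  c_4 = (2.012500 + 2.125000)/2 = 2.068750
  f(c_4) = f(2.068750) = -0.283816
  f(a) × f(c) ≥ 0, new interval: [2.068750, 2.125000]

After 4 iteration(s), the approximation is c_4 = 2.068750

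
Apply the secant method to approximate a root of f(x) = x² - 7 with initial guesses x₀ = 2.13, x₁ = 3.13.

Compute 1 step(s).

f(x) = x² - 7
x₀ = 2.13, x₁ = 3.13

Secant formula: x_{n+1} = x_n - f(x_n)(x_n - x_{n-1})/(f(x_n) - f(x_{n-1}))

Iteration 1:
  f(2.130000) = -2.463100
  f(3.130000) = 2.796900
  x_2 = 3.130000 - 2.796900×(3.130000 - 2.130000)/(2.796900 - (-2.463100))
       = 2.598270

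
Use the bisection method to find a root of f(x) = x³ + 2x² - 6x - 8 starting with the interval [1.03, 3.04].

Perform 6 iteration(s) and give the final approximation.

f(x) = x³ + 2x² - 6x - 8
Initial interval: [1.03, 3.04]

Iteration 1:
  c_1 = (1.030000 + 3.040000)/2 = 2.035000
  f(c_1) = f(2.035000) = -3.500157
  f(a) × f(c) ≥ 0, new interval: [2.035000, 3.040000]
Iteration 2:
  c_2 = (2.035000 + 3.040000)/2 = 2.537500
  f(c_2) = f(2.537500) = 5.991537
  f(a) × f(c) < 0, new interval: [2.035000, 2.537500]
Iteration 3:
  c_3 = (2.035000 + 2.537500)/2 = 2.286250
  f(c_3) = f(2.286250) = 0.686468
  f(a) × f(c) < 0, new interval: [2.035000, 2.286250]
Iteration 4:
  c_4 = (2.035000 + 2.286250)/2 = 2.160625
  f(c_4) = f(2.160625) = -1.540703
  f(a) × f(c) ≥ 0, new interval: [2.160625, 2.286250]
Iteration 5:
  c_5 = (2.160625 + 2.286250)/2 = 2.223438
  f(c_5) = f(2.223438) = -0.461326
  f(a) × f(c) ≥ 0, new interval: [2.223438, 2.286250]
Iteration 6:
  c_6 = (2.223438 + 2.286250)/2 = 2.254844
  f(c_6) = f(2.254844) = 0.103926
  f(a) × f(c) < 0, new interval: [2.223438, 2.254844]

After 6 iteration(s), the approximation is c_6 = 2.254844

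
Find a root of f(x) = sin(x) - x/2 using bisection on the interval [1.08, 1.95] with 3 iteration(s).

f(x) = sin(x) - x/2
Initial interval: [1.08, 1.95]

Iteration 1:
  c_1 = (1.080000 + 1.950000)/2 = 1.515000
  f(c_1) = f(1.515000) = 0.240944
  f(a) × f(c) ≥ 0, new interval: [1.515000, 1.950000]
Iteration 2:
  c_2 = (1.515000 + 1.950000)/2 = 1.732500
  f(c_2) = f(1.732500) = 0.120704
  f(a) × f(c) ≥ 0, new interval: [1.732500, 1.950000]
Iteration 3:
  c_3 = (1.732500 + 1.950000)/2 = 1.841250
  f(c_3) = f(1.841250) = 0.043025
  f(a) × f(c) ≥ 0, new interval: [1.841250, 1.950000]

After 3 iteration(s), the approximation is c_3 = 1.841250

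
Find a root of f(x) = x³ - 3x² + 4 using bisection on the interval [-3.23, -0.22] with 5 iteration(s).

f(x) = x³ - 3x² + 4
Initial interval: [-3.23, -0.22]

Iteration 1:
  c_1 = (-3.230000 + (-0.220000))/2 = -1.725000
  f(c_1) = f(-1.725000) = -10.059828
  f(a) × f(c) ≥ 0, new interval: [-1.725000, -0.220000]
Iteration 2:
  c_2 = (-1.725000 + (-0.220000))/2 = -0.972500
  f(c_2) = f(-0.972500) = 0.242983
  f(a) × f(c) < 0, new interval: [-1.725000, -0.972500]
Iteration 3:
  c_3 = (-1.725000 + (-0.972500))/2 = -1.348750
  f(c_3) = f(-1.348750) = -3.910927
  f(a) × f(c) ≥ 0, new interval: [-1.348750, -0.972500]
Iteration 4:
  c_4 = (-1.348750 + (-0.972500))/2 = -1.160625
  f(c_4) = f(-1.160625) = -1.604572
  f(a) × f(c) ≥ 0, new interval: [-1.160625, -0.972500]
Iteration 5:
  c_5 = (-1.160625 + (-0.972500))/2 = -1.066563
  f(c_5) = f(-1.066563) = -0.625941
  f(a) × f(c) ≥ 0, new interval: [-1.066563, -0.972500]

After 5 iteration(s), the approximation is c_5 = -1.066563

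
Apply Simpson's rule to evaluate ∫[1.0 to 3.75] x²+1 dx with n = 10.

f(x) = x²+1
a = 1.0, b = 3.75, n = 10
h = (b - a)/n = 0.275000

Simpson's rule: (h/3)[f(x₀) + 4f(x₁) + 2f(x₂) + ... + f(xₙ)]

x_0 = 1.0000, f(x_0) = 2.000000, coefficient = 1
x_1 = 1.2750, f(x_1) = 2.625625, coefficient = 4
x_2 = 1.5500, f(x_2) = 3.402500, coefficient = 2
x_3 = 1.8250, f(x_3) = 4.330625, coefficient = 4
x_4 = 2.1000, f(x_4) = 5.410000, coefficient = 2
x_5 = 2.3750, f(x_5) = 6.640625, coefficient = 4
x_6 = 2.6500, f(x_6) = 8.022500, coefficient = 2
x_7 = 2.9250, f(x_7) = 9.555625, coefficient = 4
x_8 = 3.2000, f(x_8) = 11.240000, coefficient = 2
x_9 = 3.4750, f(x_9) = 13.075625, coefficient = 4
x_10 = 3.7500, f(x_10) = 15.062500, coefficient = 1

I ≈ (0.275000/3) × 218.125000 = 19.994792
Exact value: 19.994792
Error: 0.000000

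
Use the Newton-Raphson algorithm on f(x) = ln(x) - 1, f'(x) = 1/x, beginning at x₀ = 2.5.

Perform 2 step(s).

f(x) = ln(x) - 1
f'(x) = 1/x
x₀ = 2.5

Newton-Raphson formula: x_{n+1} = x_n - f(x_n)/f'(x_n)

Iteration 1:
  f(2.500000) = -0.083709
  f'(2.500000) = 0.400000
  x_1 = 2.500000 - (-0.083709)/0.400000 = 2.709273
Iteration 2:
  f(2.709273) = -0.003320
  f'(2.709273) = 0.369103
  x_2 = 2.709273 - (-0.003320)/0.369103 = 2.718267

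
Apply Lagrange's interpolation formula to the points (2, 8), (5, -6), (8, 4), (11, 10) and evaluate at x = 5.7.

Lagrange interpolation formula:
P(x) = Σ yᵢ × Lᵢ(x)
where Lᵢ(x) = Π_{j≠i} (x - xⱼ)/(xᵢ - xⱼ)

L_0(5.7) = (5.7 - 5)/(2 - 5) × (5.7 - 8)/(2 - 8) × (5.7 - 11)/(2 - 11) = -0.052673
L_1(5.7) = (5.7 - 2)/(5 - 2) × (5.7 - 8)/(5 - 8) × (5.7 - 11)/(5 - 11) = 0.835241
L_2(5.7) = (5.7 - 2)/(8 - 2) × (5.7 - 5)/(8 - 5) × (5.7 - 11)/(8 - 11) = 0.254204
L_3(5.7) = (5.7 - 2)/(11 - 2) × (5.7 - 5)/(11 - 5) × (5.7 - 8)/(11 - 8) = -0.036772

P(5.7) = 8×L_0(5.7) + (-6)×L_1(5.7) + 4×L_2(5.7) + 10×L_3(5.7)
P(5.7) = -4.783728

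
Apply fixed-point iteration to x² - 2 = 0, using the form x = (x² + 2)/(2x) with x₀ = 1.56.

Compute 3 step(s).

Equation: x² - 2 = 0
Fixed-point form: x = (x² + 2)/(2x)
x₀ = 1.56

x_1 = g(1.560000) = 1.421026
x_2 = g(1.421026) = 1.414230
x_3 = g(1.414230) = 1.414214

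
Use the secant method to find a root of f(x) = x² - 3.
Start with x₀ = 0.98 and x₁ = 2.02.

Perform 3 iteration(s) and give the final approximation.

f(x) = x² - 3
x₀ = 0.98, x₁ = 2.02

Secant formula: x_{n+1} = x_n - f(x_n)(x_n - x_{n-1})/(f(x_n) - f(x_{n-1}))

Iteration 1:
  f(0.980000) = -2.039600
  f(2.020000) = 1.080400
  x_2 = 2.020000 - 1.080400×(2.020000 - 0.980000)/(1.080400 - (-2.039600))
       = 1.659867
Iteration 2:
  f(2.020000) = 1.080400
  f(1.659867) = -0.244843
  x_3 = 1.659867 - (-0.244843)×(1.659867 - 2.020000)/(-0.244843 - 1.080400)
       = 1.726402
Iteration 3:
  f(1.659867) = -0.244843
  f(1.726402) = -0.019535
  x_4 = 1.726402 - (-0.019535)×(1.726402 - 1.659867)/(-0.019535 - (-0.244843))
       = 1.732171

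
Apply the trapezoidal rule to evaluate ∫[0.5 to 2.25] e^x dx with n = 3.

f(x) = e^x
a = 0.5, b = 2.25, n = 3
h = (b - a)/n = 0.583333

Trapezoidal rule: (h/2)[f(x₀) + 2f(x₁) + 2f(x₂) + ... + f(xₙ)]

x_0 = 0.5000, f(x_0) = 1.648721, coefficient = 1
x_1 = 1.0833, f(x_1) = 2.954512, coefficient = 2
x_2 = 1.6667, f(x_2) = 5.294490, coefficient = 2
x_3 = 2.2500, f(x_3) = 9.487736, coefficient = 1

I ≈ (0.583333/2) × 27.634460 = 8.060051
Exact value: 7.839015
Error: 0.221036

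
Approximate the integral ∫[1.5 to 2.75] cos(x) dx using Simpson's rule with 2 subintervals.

f(x) = cos(x)
a = 1.5, b = 2.75, n = 2
h = (b - a)/n = 0.625000

Simpson's rule: (h/3)[f(x₀) + 4f(x₁) + 2f(x₂) + ... + f(xₙ)]

x_0 = 1.5000, f(x_0) = 0.070737, coefficient = 1
x_1 = 2.1250, f(x_1) = -0.526266, coefficient = 4
x_2 = 2.7500, f(x_2) = -0.924302, coefficient = 1

I ≈ (0.625000/3) × -2.958631 = -0.616381
Exact value: -0.615834
Error: 0.000547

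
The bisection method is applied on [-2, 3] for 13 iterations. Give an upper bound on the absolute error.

Bisection error bound: |error| ≤ (b-a)/2^n
|error| ≤ (3 - (-2))/2^13 = 5/2^13
|error| ≤ 0.0006103516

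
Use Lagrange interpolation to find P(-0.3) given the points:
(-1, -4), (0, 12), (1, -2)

Lagrange interpolation formula:
P(x) = Σ yᵢ × Lᵢ(x)
where Lᵢ(x) = Π_{j≠i} (x - xⱼ)/(xᵢ - xⱼ)

L_0(-0.3) = (-0.3 - 0)/(-1 - 0) × (-0.3 - 1)/(-1 - 1) = 0.195000
L_1(-0.3) = (-0.3 - (-1))/(0 - (-1)) × (-0.3 - 1)/(0 - 1) = 0.910000
L_2(-0.3) = (-0.3 - (-1))/(1 - (-1)) × (-0.3 - 0)/(1 - 0) = -0.105000

P(-0.3) = (-4)×L_0(-0.3) + 12×L_1(-0.3) + (-2)×L_2(-0.3)
P(-0.3) = 10.350000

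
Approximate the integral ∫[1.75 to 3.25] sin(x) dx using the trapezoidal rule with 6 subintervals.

f(x) = sin(x)
a = 1.75, b = 3.25, n = 6
h = (b - a)/n = 0.250000

Trapezoidal rule: (h/2)[f(x₀) + 2f(x₁) + 2f(x₂) + ... + f(xₙ)]

x_0 = 1.7500, f(x_0) = 0.983986, coefficient = 1
x_1 = 2.0000, f(x_1) = 0.909297, coefficient = 2
x_2 = 2.2500, f(x_2) = 0.778073, coefficient = 2
x_3 = 2.5000, f(x_3) = 0.598472, coefficient = 2
x_4 = 2.7500, f(x_4) = 0.381661, coefficient = 2
x_5 = 3.0000, f(x_5) = 0.141120, coefficient = 2
x_6 = 3.2500, f(x_6) = -0.108195, coefficient = 1

I ≈ (0.250000/2) × 6.493038 = 0.811630
Exact value: 0.815884
Error: 0.004254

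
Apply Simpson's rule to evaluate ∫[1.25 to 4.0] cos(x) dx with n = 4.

f(x) = cos(x)
a = 1.25, b = 4.0, n = 4
h = (b - a)/n = 0.687500

Simpson's rule: (h/3)[f(x₀) + 4f(x₁) + 2f(x₂) + ... + f(xₙ)]

x_0 = 1.2500, f(x_0) = 0.315322, coefficient = 1
x_1 = 1.9375, f(x_1) = -0.358540, coefficient = 4
x_2 = 2.6250, f(x_2) = -0.869507, coefficient = 2
x_3 = 3.3125, f(x_3) = -0.985431, coefficient = 4
x_4 = 4.0000, f(x_4) = -0.653644, coefficient = 1

I ≈ (0.687500/3) × -7.453220 = -1.708030
Exact value: -1.705787
Error: 0.002242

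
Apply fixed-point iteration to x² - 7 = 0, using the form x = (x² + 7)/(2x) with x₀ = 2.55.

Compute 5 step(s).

Equation: x² - 7 = 0
Fixed-point form: x = (x² + 7)/(2x)
x₀ = 2.55

x_1 = g(2.550000) = 2.647549
x_2 = g(2.647549) = 2.645752
x_3 = g(2.645752) = 2.645751
x_4 = g(2.645751) = 2.645751
x_5 = g(2.645751) = 2.645751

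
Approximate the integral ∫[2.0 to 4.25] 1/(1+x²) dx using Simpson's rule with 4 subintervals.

f(x) = 1/(1+x²)
a = 2.0, b = 4.25, n = 4
h = (b - a)/n = 0.562500

Simpson's rule: (h/3)[f(x₀) + 4f(x₁) + 2f(x₂) + ... + f(xₙ)]

x_0 = 2.0000, f(x_0) = 0.200000, coefficient = 1
x_1 = 2.5625, f(x_1) = 0.132163, coefficient = 4
x_2 = 3.1250, f(x_2) = 0.092888, coefficient = 2
x_3 = 3.6875, f(x_3) = 0.068504, coefficient = 4
x_4 = 4.2500, f(x_4) = 0.052459, coefficient = 1

I ≈ (0.562500/3) × 1.240905 = 0.232670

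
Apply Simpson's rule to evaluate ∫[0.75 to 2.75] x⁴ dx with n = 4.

f(x) = x⁴
a = 0.75, b = 2.75, n = 4
h = (b - a)/n = 0.500000

Simpson's rule: (h/3)[f(x₀) + 4f(x₁) + 2f(x₂) + ... + f(xₙ)]

x_0 = 0.7500, f(x_0) = 0.316406, coefficient = 1
x_1 = 1.2500, f(x_1) = 2.441406, coefficient = 4
x_2 = 1.7500, f(x_2) = 9.378906, coefficient = 2
x_3 = 2.2500, f(x_3) = 25.628906, coefficient = 4
x_4 = 2.7500, f(x_4) = 57.191406, coefficient = 1

I ≈ (0.500000/3) × 188.546875 = 31.424479
Exact value: 31.407813
Error: 0.016667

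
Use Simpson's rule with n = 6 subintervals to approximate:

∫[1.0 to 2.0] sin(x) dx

f(x) = sin(x)
a = 1.0, b = 2.0, n = 6
h = (b - a)/n = 0.166667

Simpson's rule: (h/3)[f(x₀) + 4f(x₁) + 2f(x₂) + ... + f(xₙ)]

x_0 = 1.0000, f(x_0) = 0.841471, coefficient = 1
x_1 = 1.1667, f(x_1) = 0.919445, coefficient = 4
x_2 = 1.3333, f(x_2) = 0.971938, coefficient = 2
x_3 = 1.5000, f(x_3) = 0.997495, coefficient = 4
x_4 = 1.6667, f(x_4) = 0.995408, coefficient = 2
x_5 = 1.8333, f(x_5) = 0.965735, coefficient = 4
x_6 = 2.0000, f(x_6) = 0.909297, coefficient = 1

I ≈ (0.166667/3) × 17.216159 = 0.956453
Exact value: 0.956449
Error: 0.000004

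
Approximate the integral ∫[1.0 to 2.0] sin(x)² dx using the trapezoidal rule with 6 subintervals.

f(x) = sin(x)²
a = 1.0, b = 2.0, n = 6
h = (b - a)/n = 0.166667

Trapezoidal rule: (h/2)[f(x₀) + 2f(x₁) + 2f(x₂) + ... + f(xₙ)]

x_0 = 1.0000, f(x_0) = 0.708073, coefficient = 1
x_1 = 1.1667, f(x_1) = 0.845379, coefficient = 2
x_2 = 1.3333, f(x_2) = 0.944663, coefficient = 2
x_3 = 1.5000, f(x_3) = 0.994996, coefficient = 2
x_4 = 1.6667, f(x_4) = 0.990837, coefficient = 2
x_5 = 1.8333, f(x_5) = 0.932643, coefficient = 2
x_6 = 2.0000, f(x_6) = 0.826822, coefficient = 1

I ≈ (0.166667/2) × 10.951933 = 0.912661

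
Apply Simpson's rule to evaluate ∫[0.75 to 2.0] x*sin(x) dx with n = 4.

f(x) = x*sin(x)
a = 0.75, b = 2.0, n = 4
h = (b - a)/n = 0.312500

Simpson's rule: (h/3)[f(x₀) + 4f(x₁) + 2f(x₂) + ... + f(xₙ)]

x_0 = 0.7500, f(x_0) = 0.511229, coefficient = 1
x_1 = 1.0625, f(x_1) = 0.928173, coefficient = 4
x_2 = 1.3750, f(x_2) = 1.348728, coefficient = 2
x_3 = 1.6875, f(x_3) = 1.676021, coefficient = 4
x_4 = 2.0000, f(x_4) = 1.818595, coefficient = 1

I ≈ (0.312500/3) × 15.444059 = 1.608756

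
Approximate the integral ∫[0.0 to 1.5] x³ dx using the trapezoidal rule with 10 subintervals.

f(x) = x³
a = 0.0, b = 1.5, n = 10
h = (b - a)/n = 0.150000

Trapezoidal rule: (h/2)[f(x₀) + 2f(x₁) + 2f(x₂) + ... + f(xₙ)]

x_0 = 0.0000, f(x_0) = 0.000000, coefficient = 1
x_1 = 0.1500, f(x_1) = 0.003375, coefficient = 2
x_2 = 0.3000, f(x_2) = 0.027000, coefficient = 2
x_3 = 0.4500, f(x_3) = 0.091125, coefficient = 2
x_4 = 0.6000, f(x_4) = 0.216000, coefficient = 2
x_5 = 0.7500, f(x_5) = 0.421875, coefficient = 2
x_6 = 0.9000, f(x_6) = 0.729000, coefficient = 2
x_7 = 1.0500, f(x_7) = 1.157625, coefficient = 2
x_8 = 1.2000, f(x_8) = 1.728000, coefficient = 2
x_9 = 1.3500, f(x_9) = 2.460375, coefficient = 2
x_10 = 1.5000, f(x_10) = 3.375000, coefficient = 1

I ≈ (0.150000/2) × 17.043750 = 1.278281
Exact value: 1.265625
Error: 0.012656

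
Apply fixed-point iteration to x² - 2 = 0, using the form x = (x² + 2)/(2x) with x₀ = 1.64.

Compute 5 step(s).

Equation: x² - 2 = 0
Fixed-point form: x = (x² + 2)/(2x)
x₀ = 1.64

x_1 = g(1.640000) = 1.429756
x_2 = g(1.429756) = 1.414298
x_3 = g(1.414298) = 1.414214
x_4 = g(1.414214) = 1.414214
x_5 = g(1.414214) = 1.414214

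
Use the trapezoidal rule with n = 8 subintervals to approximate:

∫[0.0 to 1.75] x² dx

f(x) = x²
a = 0.0, b = 1.75, n = 8
h = (b - a)/n = 0.218750

Trapezoidal rule: (h/2)[f(x₀) + 2f(x₁) + 2f(x₂) + ... + f(xₙ)]

x_0 = 0.0000, f(x_0) = 0.000000, coefficient = 1
x_1 = 0.2188, f(x_1) = 0.047852, coefficient = 2
x_2 = 0.4375, f(x_2) = 0.191406, coefficient = 2
x_3 = 0.6562, f(x_3) = 0.430664, coefficient = 2
x_4 = 0.8750, f(x_4) = 0.765625, coefficient = 2
x_5 = 1.0938, f(x_5) = 1.196289, coefficient = 2
x_6 = 1.3125, f(x_6) = 1.722656, coefficient = 2
x_7 = 1.5312, f(x_7) = 2.344727, coefficient = 2
x_8 = 1.7500, f(x_8) = 3.062500, coefficient = 1

I ≈ (0.218750/2) × 16.460938 = 1.800415
Exact value: 1.786458
Error: 0.013957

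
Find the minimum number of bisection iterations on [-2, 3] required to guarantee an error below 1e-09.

We need (b-a)/2^n ≤ 1e-09
(3 - (-2))/2^n ≤ 1e-09
5/2^n ≤ 1e-09
2^n ≥ 5000000000
n ≥ log₂(5000000000) = 32.22
n ≥ 33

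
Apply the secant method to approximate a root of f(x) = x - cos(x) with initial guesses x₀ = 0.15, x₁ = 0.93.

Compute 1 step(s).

f(x) = x - cos(x)
x₀ = 0.15, x₁ = 0.93

Secant formula: x_{n+1} = x_n - f(x_n)(x_n - x_{n-1})/(f(x_n) - f(x_{n-1}))

Iteration 1:
  f(0.150000) = -0.838771
  f(0.930000) = 0.332166
  x_2 = 0.930000 - 0.332166×(0.930000 - 0.150000)/(0.332166 - (-0.838771))
       = 0.708733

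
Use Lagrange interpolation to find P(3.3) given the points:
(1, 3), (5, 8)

Lagrange interpolation formula:
P(x) = Σ yᵢ × Lᵢ(x)
where Lᵢ(x) = Π_{j≠i} (x - xⱼ)/(xᵢ - xⱼ)

L_0(3.3) = (3.3 - 5)/(1 - 5) = 0.425000
L_1(3.3) = (3.3 - 1)/(5 - 1) = 0.575000

P(3.3) = 3×L_0(3.3) + 8×L_1(3.3)
P(3.3) = 5.875000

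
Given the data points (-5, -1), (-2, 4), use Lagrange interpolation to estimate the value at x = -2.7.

Lagrange interpolation formula:
P(x) = Σ yᵢ × Lᵢ(x)
where Lᵢ(x) = Π_{j≠i} (x - xⱼ)/(xᵢ - xⱼ)

L_0(-2.7) = (-2.7 - (-2))/(-5 - (-2)) = 0.233333
L_1(-2.7) = (-2.7 - (-5))/(-2 - (-5)) = 0.766667

P(-2.7) = (-1)×L_0(-2.7) + 4×L_1(-2.7)
P(-2.7) = 2.833333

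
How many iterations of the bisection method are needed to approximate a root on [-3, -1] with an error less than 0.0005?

We need (b-a)/2^n ≤ 0.0005
(-1 - (-3))/2^n ≤ 0.0005
2/2^n ≤ 0.0005
2^n ≥ 4000
n ≥ log₂(4000) = 11.97
n ≥ 12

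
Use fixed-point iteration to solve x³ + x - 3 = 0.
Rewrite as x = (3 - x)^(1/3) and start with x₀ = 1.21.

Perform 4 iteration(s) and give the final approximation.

Equation: x³ + x - 3 = 0
Fixed-point form: x = (3 - x)^(1/3)
x₀ = 1.21

x_1 = g(1.210000) = 1.214184
x_2 = g(1.214184) = 1.213237
x_3 = g(1.213237) = 1.213451
x_4 = g(1.213451) = 1.213403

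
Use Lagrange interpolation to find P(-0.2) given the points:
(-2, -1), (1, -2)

Lagrange interpolation formula:
P(x) = Σ yᵢ × Lᵢ(x)
where Lᵢ(x) = Π_{j≠i} (x - xⱼ)/(xᵢ - xⱼ)

L_0(-0.2) = (-0.2 - 1)/(-2 - 1) = 0.400000
L_1(-0.2) = (-0.2 - (-2))/(1 - (-2)) = 0.600000

P(-0.2) = (-1)×L_0(-0.2) + (-2)×L_1(-0.2)
P(-0.2) = -1.600000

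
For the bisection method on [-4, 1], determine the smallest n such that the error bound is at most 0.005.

We need (b-a)/2^n ≤ 0.005
(1 - (-4))/2^n ≤ 0.005
5/2^n ≤ 0.005
2^n ≥ 1000
n ≥ log₂(1000) = 9.97
n ≥ 10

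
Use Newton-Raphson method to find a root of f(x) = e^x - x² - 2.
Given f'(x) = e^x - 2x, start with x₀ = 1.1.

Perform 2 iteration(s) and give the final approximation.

f(x) = e^x - x² - 2
f'(x) = e^x - 2x
x₀ = 1.1

Newton-Raphson formula: x_{n+1} = x_n - f(x_n)/f'(x_n)

Iteration 1:
  f(1.100000) = -0.205834
  f'(1.100000) = 0.804166
  x_1 = 1.100000 - (-0.205834)/0.804166 = 1.355960
Iteration 2:
  f(1.355960) = 0.041856
  f'(1.355960) = 1.168564
  x_2 = 1.355960 - 0.041856/1.168564 = 1.320141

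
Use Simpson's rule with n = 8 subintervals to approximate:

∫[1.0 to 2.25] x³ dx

f(x) = x³
a = 1.0, b = 2.25, n = 8
h = (b - a)/n = 0.156250

Simpson's rule: (h/3)[f(x₀) + 4f(x₁) + 2f(x₂) + ... + f(xₙ)]

x_0 = 1.0000, f(x_0) = 1.000000, coefficient = 1
x_1 = 1.1562, f(x_1) = 1.545807, coefficient = 4
x_2 = 1.3125, f(x_2) = 2.260986, coefficient = 2
x_3 = 1.4688, f(x_3) = 3.168427, coefficient = 4
x_4 = 1.6250, f(x_4) = 4.291016, coefficient = 2
x_5 = 1.7812, f(x_5) = 5.651642, coefficient = 4
x_6 = 1.9375, f(x_6) = 7.273193, coefficient = 2
x_7 = 2.0938, f(x_7) = 9.178558, coefficient = 4
x_8 = 2.2500, f(x_8) = 11.390625, coefficient = 1

I ≈ (0.156250/3) × 118.218750 = 6.157227
Exact value: 6.157227
Error: 0.000000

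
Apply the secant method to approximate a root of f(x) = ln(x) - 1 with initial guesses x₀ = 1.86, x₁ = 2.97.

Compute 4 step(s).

f(x) = ln(x) - 1
x₀ = 1.86, x₁ = 2.97

Secant formula: x_{n+1} = x_n - f(x_n)(x_n - x_{n-1})/(f(x_n) - f(x_{n-1}))

Iteration 1:
  f(1.860000) = -0.379424
  f(2.970000) = 0.088562
  x_2 = 2.970000 - 0.088562×(2.970000 - 1.860000)/(0.088562 - (-0.379424))
       = 2.759943
Iteration 2:
  f(2.970000) = 0.088562
  f(2.759943) = 0.015210
  x_3 = 2.759943 - 0.015210×(2.759943 - 2.970000)/(0.015210 - 0.088562)
       = 2.716386
Iteration 3:
  f(2.759943) = 0.015210
  f(2.716386) = -0.000698
  x_4 = 2.716386 - (-0.000698)×(2.716386 - 2.759943)/(-0.000698 - 0.015210)
       = 2.718296
Iteration 4:
  f(2.716386) = -0.000698
  f(2.718296) = 0.000005
  x_5 = 2.718296 - 0.000005×(2.718296 - 2.716386)/(0.000005 - (-0.000698))
       = 2.718282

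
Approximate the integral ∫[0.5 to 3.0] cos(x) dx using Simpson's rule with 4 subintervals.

f(x) = cos(x)
a = 0.5, b = 3.0, n = 4
h = (b - a)/n = 0.625000

Simpson's rule: (h/3)[f(x₀) + 4f(x₁) + 2f(x₂) + ... + f(xₙ)]

x_0 = 0.5000, f(x_0) = 0.877583, coefficient = 1
x_1 = 1.1250, f(x_1) = 0.431177, coefficient = 4
x_2 = 1.7500, f(x_2) = -0.178246, coefficient = 2
x_3 = 2.3750, f(x_3) = -0.720278, coefficient = 4
x_4 = 3.0000, f(x_4) = -0.989992, coefficient = 1

I ≈ (0.625000/3) × -1.625310 = -0.338606
Exact value: -0.338306
Error: 0.000301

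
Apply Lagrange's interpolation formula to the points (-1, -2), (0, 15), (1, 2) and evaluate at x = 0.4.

Lagrange interpolation formula:
P(x) = Σ yᵢ × Lᵢ(x)
where Lᵢ(x) = Π_{j≠i} (x - xⱼ)/(xᵢ - xⱼ)

L_0(0.4) = (0.4 - 0)/(-1 - 0) × (0.4 - 1)/(-1 - 1) = -0.120000
L_1(0.4) = (0.4 - (-1))/(0 - (-1)) × (0.4 - 1)/(0 - 1) = 0.840000
L_2(0.4) = (0.4 - (-1))/(1 - (-1)) × (0.4 - 0)/(1 - 0) = 0.280000

P(0.4) = (-2)×L_0(0.4) + 15×L_1(0.4) + 2×L_2(0.4)
P(0.4) = 13.400000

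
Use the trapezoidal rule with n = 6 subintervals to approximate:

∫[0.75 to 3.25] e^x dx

f(x) = e^x
a = 0.75, b = 3.25, n = 6
h = (b - a)/n = 0.416667

Trapezoidal rule: (h/2)[f(x₀) + 2f(x₁) + 2f(x₂) + ... + f(xₙ)]

x_0 = 0.7500, f(x_0) = 2.117000, coefficient = 1
x_1 = 1.1667, f(x_1) = 3.211271, coefficient = 2
x_2 = 1.5833, f(x_2) = 4.871166, coefficient = 2
x_3 = 2.0000, f(x_3) = 7.389056, coefficient = 2
x_4 = 2.4167, f(x_4) = 11.208436, coefficient = 2
x_5 = 2.8333, f(x_5) = 17.002040, coefficient = 2
x_6 = 3.2500, f(x_6) = 25.790340, coefficient = 1

I ≈ (0.416667/2) × 115.271276 = 24.014849
Exact value: 23.673340
Error: 0.341509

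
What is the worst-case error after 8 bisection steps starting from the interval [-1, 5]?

Bisection error bound: |error| ≤ (b-a)/2^n
|error| ≤ (5 - (-1))/2^8 = 6/2^8
|error| ≤ 0.0234375000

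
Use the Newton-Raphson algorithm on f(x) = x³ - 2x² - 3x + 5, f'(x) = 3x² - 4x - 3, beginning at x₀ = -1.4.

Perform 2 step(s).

f(x) = x³ - 2x² - 3x + 5
f'(x) = 3x² - 4x - 3
x₀ = -1.4

Newton-Raphson formula: x_{n+1} = x_n - f(x_n)/f'(x_n)

Iteration 1:
  f(-1.400000) = 2.536000
  f'(-1.400000) = 8.480000
  x_1 = -1.400000 - 2.536000/8.480000 = -1.699057
Iteration 2:
  f(-1.699057) = -0.581242
  f'(-1.699057) = 12.456606
  x_2 = -1.699057 - (-0.581242)/12.456606 = -1.652395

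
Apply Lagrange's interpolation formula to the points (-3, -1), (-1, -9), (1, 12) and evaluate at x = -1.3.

Lagrange interpolation formula:
P(x) = Σ yᵢ × Lᵢ(x)
where Lᵢ(x) = Π_{j≠i} (x - xⱼ)/(xᵢ - xⱼ)

L_0(-1.3) = (-1.3 - (-1))/(-3 - (-1)) × (-1.3 - 1)/(-3 - 1) = 0.086250
L_1(-1.3) = (-1.3 - (-3))/(-1 - (-3)) × (-1.3 - 1)/(-1 - 1) = 0.977500
L_2(-1.3) = (-1.3 - (-3))/(1 - (-3)) × (-1.3 - (-1))/(1 - (-1)) = -0.063750

P(-1.3) = (-1)×L_0(-1.3) + (-9)×L_1(-1.3) + 12×L_2(-1.3)
P(-1.3) = -9.648750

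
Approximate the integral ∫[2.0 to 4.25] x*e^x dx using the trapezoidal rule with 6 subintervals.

f(x) = x*e^x
a = 2.0, b = 4.25, n = 6
h = (b - a)/n = 0.375000

Trapezoidal rule: (h/2)[f(x₀) + 2f(x₁) + 2f(x₂) + ... + f(xₙ)]

x_0 = 2.0000, f(x_0) = 14.778112, coefficient = 1
x_1 = 2.3750, f(x_1) = 25.533656, coefficient = 2
x_2 = 2.7500, f(x_2) = 43.017238, coefficient = 2
x_3 = 3.1250, f(x_3) = 71.124672, coefficient = 2
x_4 = 3.5000, f(x_4) = 115.904082, coefficient = 2
x_5 = 3.8750, f(x_5) = 186.707956, coefficient = 2
x_6 = 4.2500, f(x_6) = 297.948002, coefficient = 1

I ≈ (0.375000/2) × 1197.301322 = 224.493998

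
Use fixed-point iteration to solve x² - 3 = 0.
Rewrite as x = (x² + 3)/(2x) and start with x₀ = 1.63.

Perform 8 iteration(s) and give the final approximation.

Equation: x² - 3 = 0
Fixed-point form: x = (x² + 3)/(2x)
x₀ = 1.63

x_1 = g(1.630000) = 1.735245
x_2 = g(1.735245) = 1.732054
x_3 = g(1.732054) = 1.732051
x_4 = g(1.732051) = 1.732051
x_5 = g(1.732051) = 1.732051
x_6 = g(1.732051) = 1.732051
x_7 = g(1.732051) = 1.732051
x_8 = g(1.732051) = 1.732051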